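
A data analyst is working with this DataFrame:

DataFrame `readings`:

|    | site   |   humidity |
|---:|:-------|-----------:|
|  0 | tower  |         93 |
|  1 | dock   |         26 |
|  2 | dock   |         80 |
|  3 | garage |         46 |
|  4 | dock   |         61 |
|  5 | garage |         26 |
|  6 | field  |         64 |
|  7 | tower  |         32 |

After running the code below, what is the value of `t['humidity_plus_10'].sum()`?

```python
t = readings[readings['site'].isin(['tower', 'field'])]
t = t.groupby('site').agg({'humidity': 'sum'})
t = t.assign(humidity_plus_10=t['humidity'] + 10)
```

filter rows where site in ['tower', 'field']:
    site  humidity
0  tower        93
6  field        64
7  tower        32
group by site, sum of humidity:
       humidity
site           
field        64
tower       125
add column humidity_plus_10 = t['humidity'] + 10:
       humidity  humidity_plus_10
site                             
field        64                74
tower       125               135

209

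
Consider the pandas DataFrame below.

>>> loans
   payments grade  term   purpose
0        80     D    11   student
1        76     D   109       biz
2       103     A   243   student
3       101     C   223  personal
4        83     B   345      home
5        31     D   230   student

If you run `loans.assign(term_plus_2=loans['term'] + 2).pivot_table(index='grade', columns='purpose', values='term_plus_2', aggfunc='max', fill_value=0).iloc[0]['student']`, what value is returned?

add column term_plus_2 = loans['term'] + 2:
   payments grade  term   purpose  term_plus_2
0        80     D    11   student           13
1        76     D   109       biz          111
2       103     A   243   student          245
3       101     C   223  personal          225
4        83     B   345      home          347
5        31     D   230   student          232
pivot: rows=grade, cols=purpose, max(term_plus_2):
purpose  biz  home  personal  student
grade                                
A          0     0         0      245
B          0   347         0        0
C          0     0       225        0
D        111     0         0      232
value at position 0, column 'student' → 245

245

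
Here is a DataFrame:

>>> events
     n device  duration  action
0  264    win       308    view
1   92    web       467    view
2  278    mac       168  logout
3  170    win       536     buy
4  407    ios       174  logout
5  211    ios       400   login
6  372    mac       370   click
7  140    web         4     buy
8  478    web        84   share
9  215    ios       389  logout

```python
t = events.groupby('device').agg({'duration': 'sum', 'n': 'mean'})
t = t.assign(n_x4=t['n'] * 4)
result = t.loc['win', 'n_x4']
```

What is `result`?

868.0

group by device: sum(duration), mean(n):
        duration           n
device                      
ios          963  277.666667
mac          538  325.000000
web          555  236.666667
win          844  217.000000
add column n_x4 = t['n'] * 4:
        duration           n         n_x4
device                                   
ios          963  277.666667  1110.666667
mac          538  325.000000  1300.000000
web          555  236.666667   946.666667
win          844  217.000000   868.000000
Hence 868.0.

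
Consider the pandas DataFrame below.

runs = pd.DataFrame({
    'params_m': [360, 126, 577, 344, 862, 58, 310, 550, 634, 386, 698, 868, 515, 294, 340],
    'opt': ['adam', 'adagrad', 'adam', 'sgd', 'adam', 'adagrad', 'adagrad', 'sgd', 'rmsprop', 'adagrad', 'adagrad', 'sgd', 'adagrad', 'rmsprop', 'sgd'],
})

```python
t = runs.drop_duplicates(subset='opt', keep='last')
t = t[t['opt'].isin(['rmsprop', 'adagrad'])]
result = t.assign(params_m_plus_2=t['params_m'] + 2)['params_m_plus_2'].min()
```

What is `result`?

296

drop duplicate opt (keep=last):
    params_m      opt
4        862     adam
12       515  adagrad
13       294  rmsprop
14       340      sgd
filter rows where opt in ['rmsprop', 'adagrad']:
    params_m      opt
12       515  adagrad
13       294  rmsprop
add column params_m_plus_2 = t['params_m'] + 2:
    params_m      opt  params_m_plus_2
12       515  adagrad              517
13       294  rmsprop              296
Then the min of column 'params_m_plus_2': 296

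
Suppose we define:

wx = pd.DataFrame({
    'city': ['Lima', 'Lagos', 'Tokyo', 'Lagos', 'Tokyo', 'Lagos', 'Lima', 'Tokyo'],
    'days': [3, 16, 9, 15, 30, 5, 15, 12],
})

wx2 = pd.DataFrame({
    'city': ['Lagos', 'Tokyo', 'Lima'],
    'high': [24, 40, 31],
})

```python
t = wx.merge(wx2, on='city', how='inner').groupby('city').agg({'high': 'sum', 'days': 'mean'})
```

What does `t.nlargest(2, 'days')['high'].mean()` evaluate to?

96.0

merge on 'city' (how='inner') → 8 rows:
    city  days  high
0   Lima     3    31
1  Lagos    16    24
2  Tokyo     9    40
3  Lagos    15    24
4  Tokyo    30    40
5  Lagos     5    24
6   Lima    15    31
7  Tokyo    12    40
group by city: sum(high), mean(days):
       high  days
city             
Lagos    72  12.0
Lima     62   9.0
Tokyo   120  17.0
take 2 rows with largest days:
       high  days
city             
Tokyo   120  17.0
Lagos    72  12.0
Finally, mean of column 'high' = 96.0.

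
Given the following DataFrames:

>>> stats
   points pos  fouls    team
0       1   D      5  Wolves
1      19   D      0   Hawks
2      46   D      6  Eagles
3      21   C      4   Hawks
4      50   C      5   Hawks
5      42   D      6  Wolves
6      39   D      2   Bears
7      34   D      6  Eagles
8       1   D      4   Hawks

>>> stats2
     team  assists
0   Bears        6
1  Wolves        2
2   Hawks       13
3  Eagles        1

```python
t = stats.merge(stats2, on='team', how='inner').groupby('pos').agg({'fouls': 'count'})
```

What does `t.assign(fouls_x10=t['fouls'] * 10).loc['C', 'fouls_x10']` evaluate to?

20

merge on 'team' (how='inner') → 9 rows:
   points pos  fouls    team  assists
0       1   D      5  Wolves        2
1      19   D      0   Hawks       13
2      46   D      6  Eagles        1
3      21   C      4   Hawks       13
4      50   C      5   Hawks       13
5      42   D      6  Wolves        2
6      39   D      2   Bears        6
7      34   D      6  Eagles        1
8       1   D      4   Hawks       13
group by pos, count of fouls:
     fouls
pos       
C        2
D        7
add column fouls_x10 = t['fouls'] * 10:
     fouls  fouls_x10
pos                  
C        2         20
D        7         70
Finally, value at row 'C', column 'fouls_x10' = 20.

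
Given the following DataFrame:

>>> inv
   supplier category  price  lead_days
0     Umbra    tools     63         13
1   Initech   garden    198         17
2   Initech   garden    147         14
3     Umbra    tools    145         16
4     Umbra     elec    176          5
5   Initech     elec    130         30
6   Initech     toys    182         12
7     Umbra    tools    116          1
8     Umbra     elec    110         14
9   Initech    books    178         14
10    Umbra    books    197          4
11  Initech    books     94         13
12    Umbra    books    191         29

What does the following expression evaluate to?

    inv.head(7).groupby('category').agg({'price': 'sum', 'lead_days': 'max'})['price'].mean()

260.25

take first 7 rows:
  supplier category  price  lead_days
0    Umbra    tools     63         13
1  Initech   garden    198         17
2  Initech   garden    147         14
3    Umbra    tools    145         16
4    Umbra     elec    176          5
5  Initech     elec    130         30
6  Initech     toys    182         12
group by category: sum(price), max(lead_days):
          price  lead_days
category                  
elec        306         30
garden      345         17
tools       208         16
toys        182         12
Then the mean of column 'price': 260.25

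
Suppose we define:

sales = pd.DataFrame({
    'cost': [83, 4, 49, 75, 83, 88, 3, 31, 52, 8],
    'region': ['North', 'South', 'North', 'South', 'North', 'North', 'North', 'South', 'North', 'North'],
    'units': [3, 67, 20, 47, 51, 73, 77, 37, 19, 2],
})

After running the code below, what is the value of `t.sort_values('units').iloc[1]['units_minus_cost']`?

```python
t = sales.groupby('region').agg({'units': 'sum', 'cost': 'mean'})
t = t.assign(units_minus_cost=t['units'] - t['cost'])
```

group by region: sum(units), mean(cost):
        units       cost
region                  
North     245  52.285714
South     151  36.666667
add column units_minus_cost = t['units'] - t['cost']:
        units       cost  units_minus_cost
region                                    
North     245  52.285714        192.714286
South     151  36.666667        114.333333
sort by units:
        units       cost  units_minus_cost
region                                    
South     151  36.666667        114.333333
North     245  52.285714        192.714286
Then the value at position 1, column 'units_minus_cost': 192.714285714

192.714285714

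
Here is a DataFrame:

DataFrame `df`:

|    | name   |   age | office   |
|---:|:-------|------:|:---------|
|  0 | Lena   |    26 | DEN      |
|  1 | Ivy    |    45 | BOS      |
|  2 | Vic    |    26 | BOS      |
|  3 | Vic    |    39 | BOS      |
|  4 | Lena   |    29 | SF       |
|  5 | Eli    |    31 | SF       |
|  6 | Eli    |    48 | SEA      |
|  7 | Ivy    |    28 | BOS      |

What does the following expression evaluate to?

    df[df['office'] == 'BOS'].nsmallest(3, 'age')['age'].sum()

filter rows where office == 'BOS':
  name  age office
1  Ivy   45    BOS
2  Vic   26    BOS
3  Vic   39    BOS
7  Ivy   28    BOS
take 3 rows with smallest age:
  name  age office
2  Vic   26    BOS
7  Ivy   28    BOS
3  Vic   39    BOS

93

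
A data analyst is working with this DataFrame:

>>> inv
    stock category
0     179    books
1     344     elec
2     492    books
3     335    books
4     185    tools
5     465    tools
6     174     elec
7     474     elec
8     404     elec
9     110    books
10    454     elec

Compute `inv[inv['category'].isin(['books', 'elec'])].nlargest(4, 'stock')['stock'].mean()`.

456.0

filter rows where category in ['books', 'elec']:
    stock category
0     179    books
1     344     elec
2     492    books
3     335    books
6     174     elec
7     474     elec
8     404     elec
9     110    books
10    454     elec
take 4 rows with largest stock:
    stock category
2     492    books
7     474     elec
10    454     elec
8     404     elec
Then the mean of column 'stock': 456.0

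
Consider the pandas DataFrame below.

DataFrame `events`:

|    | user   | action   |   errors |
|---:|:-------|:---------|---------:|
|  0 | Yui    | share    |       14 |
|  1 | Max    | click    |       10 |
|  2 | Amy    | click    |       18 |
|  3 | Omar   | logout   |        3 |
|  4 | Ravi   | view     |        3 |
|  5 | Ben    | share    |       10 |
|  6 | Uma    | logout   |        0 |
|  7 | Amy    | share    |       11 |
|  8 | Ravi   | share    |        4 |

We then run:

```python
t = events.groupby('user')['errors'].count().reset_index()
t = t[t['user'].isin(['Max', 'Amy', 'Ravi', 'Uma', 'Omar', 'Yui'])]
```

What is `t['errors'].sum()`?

8

group by user, count of errors:
user
Amy     2
Ben     1
Max     1
Omar    1
Ravi    2
Uma     1
Yui     1
Name: errors, dtype: int64
reset_index():
   user  errors
0   Amy       2
1   Ben       1
2   Max       1
3  Omar       1
4  Ravi       2
5   Uma       1
6   Yui       1
filter rows where user in ['Max', 'Amy', 'Ravi', 'Uma', 'Omar', 'Yui']:
   user  errors
0   Amy       2
2   Max       1
3  Omar       1
4  Ravi       2
5   Uma       1
6   Yui       1
Then the sum of column 'errors': 8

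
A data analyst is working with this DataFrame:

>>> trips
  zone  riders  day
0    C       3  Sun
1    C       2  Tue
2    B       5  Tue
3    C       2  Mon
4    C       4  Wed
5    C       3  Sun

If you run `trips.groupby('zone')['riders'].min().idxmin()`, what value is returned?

group by zone, min of riders:
zone
B    5
C    2
Name: riders, dtype: int64
label with the smallest value → C

C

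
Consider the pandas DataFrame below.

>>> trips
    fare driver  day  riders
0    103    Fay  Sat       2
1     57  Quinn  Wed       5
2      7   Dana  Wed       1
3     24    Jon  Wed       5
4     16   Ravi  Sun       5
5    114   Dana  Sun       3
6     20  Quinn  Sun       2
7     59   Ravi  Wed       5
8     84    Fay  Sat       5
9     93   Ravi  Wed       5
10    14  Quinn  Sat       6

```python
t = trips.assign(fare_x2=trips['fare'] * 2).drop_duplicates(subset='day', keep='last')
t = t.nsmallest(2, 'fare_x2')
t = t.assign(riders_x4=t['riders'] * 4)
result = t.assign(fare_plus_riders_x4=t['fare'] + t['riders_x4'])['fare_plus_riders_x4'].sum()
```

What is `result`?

66

add column fare_x2 = trips['fare'] * 2:
    fare driver  day  riders  fare_x2
0    103    Fay  Sat       2      206
1     57  Quinn  Wed       5      114
2      7   Dana  Wed       1       14
3     24    Jon  Wed       5       48
4     16   Ravi  Sun       5       32
5    114   Dana  Sun       3      228
6     20  Quinn  Sun       2       40
7     59   Ravi  Wed       5      118
8     84    Fay  Sat       5      168
9     93   Ravi  Wed       5      186
10    14  Quinn  Sat       6       28
drop duplicate day (keep=last):
    fare driver  day  riders  fare_x2
6     20  Quinn  Sun       2       40
9     93   Ravi  Wed       5      186
10    14  Quinn  Sat       6       28
take 2 rows with smallest fare_x2:
    fare driver  day  riders  fare_x2
10    14  Quinn  Sat       6       28
6     20  Quinn  Sun       2       40
add column riders_x4 = t['riders'] * 4:
    fare driver  day  riders  fare_x2  riders_x4
10    14  Quinn  Sat       6       28         24
6     20  Quinn  Sun       2       40          8
add column fare_plus_riders_x4 = t['fare'] + t['riders_x4']:
    fare driver  day  riders  fare_x2  riders_x4  fare_plus_riders_x4
10    14  Quinn  Sat       6       28         24                   38
6     20  Quinn  Sun       2       40          8                   28
The sum of column 'fare_plus_riders_x4' is 66.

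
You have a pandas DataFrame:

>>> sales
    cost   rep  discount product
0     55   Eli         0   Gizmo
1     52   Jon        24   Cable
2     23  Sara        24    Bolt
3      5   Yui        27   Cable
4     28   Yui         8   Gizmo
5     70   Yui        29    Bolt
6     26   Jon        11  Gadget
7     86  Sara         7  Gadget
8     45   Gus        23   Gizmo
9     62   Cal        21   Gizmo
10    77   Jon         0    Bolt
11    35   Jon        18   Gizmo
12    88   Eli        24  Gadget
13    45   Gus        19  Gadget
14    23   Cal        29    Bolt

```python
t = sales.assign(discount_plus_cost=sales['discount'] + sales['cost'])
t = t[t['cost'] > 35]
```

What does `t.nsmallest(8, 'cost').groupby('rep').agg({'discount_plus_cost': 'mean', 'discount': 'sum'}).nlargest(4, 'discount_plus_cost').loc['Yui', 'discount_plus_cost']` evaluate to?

add column discount_plus_cost = sales['discount'] + sales['cost']:
    cost   rep  discount product  discount_plus_cost
0     55   Eli         0   Gizmo                  55
1     52   Jon        24   Cable                  76
2     23  Sara        24    Bolt                  47
3      5   Yui        27   Cable                  32
4     28   Yui         8   Gizmo                  36
5     70   Yui        29    Bolt                  99
6     26   Jon        11  Gadget                  37
7     86  Sara         7  Gadget                  93
8     45   Gus        23   Gizmo                  68
9     62   Cal        21   Gizmo                  83
10    77   Jon         0    Bolt                  77
11    35   Jon        18   Gizmo                  53
12    88   Eli        24  Gadget                 112
13    45   Gus        19  Gadget                  64
14    23   Cal        29    Bolt                  52
filter rows where cost > 35:
    cost   rep  discount product  discount_plus_cost
0     55   Eli         0   Gizmo                  55
1     52   Jon        24   Cable                  76
5     70   Yui        29    Bolt                  99
7     86  Sara         7  Gadget                  93
8     45   Gus        23   Gizmo                  68
9     62   Cal        21   Gizmo                  83
10    77   Jon         0    Bolt                  77
12    88   Eli        24  Gadget                 112
13    45   Gus        19  Gadget                  64
take 8 rows with smallest cost:
    cost   rep  discount product  discount_plus_cost
8     45   Gus        23   Gizmo                  68
13    45   Gus        19  Gadget                  64
1     52   Jon        24   Cable                  76
0     55   Eli         0   Gizmo                  55
9     62   Cal        21   Gizmo                  83
5     70   Yui        29    Bolt                  99
10    77   Jon         0    Bolt                  77
7     86  Sara         7  Gadget                  93
group by rep: mean(discount_plus_cost), sum(discount):
      discount_plus_cost  discount
rep                               
Cal                 83.0        21
Eli                 55.0         0
Gus                 66.0        42
Jon                 76.5        24
Sara                93.0         7
Yui                 99.0        29
take 4 rows with largest discount_plus_cost:
      discount_plus_cost  discount
rep                               
Yui                 99.0        29
Sara                93.0         7
Cal                 83.0        21
Jon                 76.5        24

99.0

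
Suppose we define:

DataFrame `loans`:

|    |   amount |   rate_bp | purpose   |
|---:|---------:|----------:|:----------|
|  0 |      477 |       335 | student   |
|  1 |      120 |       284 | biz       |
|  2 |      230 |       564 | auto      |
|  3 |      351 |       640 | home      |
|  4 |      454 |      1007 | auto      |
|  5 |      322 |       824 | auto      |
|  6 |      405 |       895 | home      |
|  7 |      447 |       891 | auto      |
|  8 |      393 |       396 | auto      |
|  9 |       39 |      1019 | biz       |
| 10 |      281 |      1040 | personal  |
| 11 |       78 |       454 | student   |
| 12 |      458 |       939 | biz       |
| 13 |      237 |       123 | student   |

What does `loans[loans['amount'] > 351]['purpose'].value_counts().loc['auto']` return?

filter rows where amount > 351:
    amount  rate_bp  purpose
0      477      335  student
4      454     1007     auto
6      405      895     home
7      447      891     auto
8      393      396     auto
12     458      939      biz
value_counts of purpose:
purpose
auto       3
student    1
home       1
biz        1
Name: count, dtype: int64

3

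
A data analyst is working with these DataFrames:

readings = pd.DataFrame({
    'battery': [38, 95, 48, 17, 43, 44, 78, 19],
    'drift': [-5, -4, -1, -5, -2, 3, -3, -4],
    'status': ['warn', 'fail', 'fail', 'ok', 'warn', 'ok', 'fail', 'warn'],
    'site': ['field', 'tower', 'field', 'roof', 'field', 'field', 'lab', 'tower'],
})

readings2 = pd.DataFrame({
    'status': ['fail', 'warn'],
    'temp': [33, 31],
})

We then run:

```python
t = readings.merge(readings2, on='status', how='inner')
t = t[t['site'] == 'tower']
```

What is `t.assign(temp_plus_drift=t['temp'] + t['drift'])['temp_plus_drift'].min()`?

merge on 'status' (how='inner') → 6 rows:
   battery  drift status   site  temp
0       38     -5   warn  field    31
1       95     -4   fail  tower    33
2       48     -1   fail  field    33
3       43     -2   warn  field    31
4       78     -3   fail    lab    33
5       19     -4   warn  tower    31
filter rows where site == 'tower':
   battery  drift status   site  temp
1       95     -4   fail  tower    33
5       19     -4   warn  tower    31
add column temp_plus_drift = t['temp'] + t['drift']:
   battery  drift status   site  temp  temp_plus_drift
1       95     -4   fail  tower    33               29
5       19     -4   warn  tower    31               27
Hence 27.

27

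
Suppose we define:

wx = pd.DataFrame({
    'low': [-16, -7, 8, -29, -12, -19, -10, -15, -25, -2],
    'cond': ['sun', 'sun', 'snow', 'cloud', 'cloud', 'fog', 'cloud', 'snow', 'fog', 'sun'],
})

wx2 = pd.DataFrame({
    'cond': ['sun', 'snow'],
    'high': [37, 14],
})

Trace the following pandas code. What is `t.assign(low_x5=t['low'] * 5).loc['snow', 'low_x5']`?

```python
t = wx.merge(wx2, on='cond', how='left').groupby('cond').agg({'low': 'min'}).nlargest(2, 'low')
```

merge on 'cond' (how='left') → 10 rows:
   low   cond  high
0  -16    sun  37.0
1   -7    sun  37.0
2    8   snow  14.0
3  -29  cloud   NaN
4  -12  cloud   NaN
5  -19    fog   NaN
6  -10  cloud   NaN
7  -15   snow  14.0
8  -25    fog   NaN
9   -2    sun  37.0
group by cond, min of low:
       low
cond      
cloud  -29
fog    -25
snow   -15
sun    -16
take 2 rows with largest low:
      low
cond     
snow  -15
sun   -16
add column low_x5 = t['low'] * 5:
      low  low_x5
cond             
snow  -15     -75
sun   -16     -80

-75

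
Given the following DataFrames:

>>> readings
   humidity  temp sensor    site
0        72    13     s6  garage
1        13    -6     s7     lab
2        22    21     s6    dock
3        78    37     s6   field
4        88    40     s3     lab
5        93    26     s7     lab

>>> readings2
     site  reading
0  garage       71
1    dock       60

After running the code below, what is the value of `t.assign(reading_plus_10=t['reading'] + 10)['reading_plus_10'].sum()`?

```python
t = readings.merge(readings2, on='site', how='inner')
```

merge on 'site' (how='inner') → 2 rows:
   humidity  temp sensor    site  reading
0        72    13     s6  garage       71
1        22    21     s6    dock       60
add column reading_plus_10 = t['reading'] + 10:
   humidity  temp sensor    site  reading  reading_plus_10
0        72    13     s6  garage       71               81
1        22    21     s6    dock       60               70
Hence 151.

151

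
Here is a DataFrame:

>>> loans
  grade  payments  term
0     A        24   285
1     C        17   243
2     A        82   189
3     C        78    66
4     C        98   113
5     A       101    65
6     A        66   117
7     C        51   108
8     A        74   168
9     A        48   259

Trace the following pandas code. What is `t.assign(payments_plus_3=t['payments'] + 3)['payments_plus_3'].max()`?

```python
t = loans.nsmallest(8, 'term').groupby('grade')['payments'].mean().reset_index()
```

take 8 rows with smallest term:
  grade  payments  term
5     A       101    65
3     C        78    66
7     C        51   108
4     C        98   113
6     A        66   117
8     A        74   168
2     A        82   189
1     C        17   243
group by grade, mean of payments:
grade
A    80.75
C    61.00
Name: payments, dtype: float64
reset_index():
  grade  payments
0     A     80.75
1     C     61.00
add column payments_plus_3 = t['payments'] + 3:
  grade  payments  payments_plus_3
0     A     80.75            83.75
1     C     61.00            64.00
Finally, max of column 'payments_plus_3' = 83.75.

83.75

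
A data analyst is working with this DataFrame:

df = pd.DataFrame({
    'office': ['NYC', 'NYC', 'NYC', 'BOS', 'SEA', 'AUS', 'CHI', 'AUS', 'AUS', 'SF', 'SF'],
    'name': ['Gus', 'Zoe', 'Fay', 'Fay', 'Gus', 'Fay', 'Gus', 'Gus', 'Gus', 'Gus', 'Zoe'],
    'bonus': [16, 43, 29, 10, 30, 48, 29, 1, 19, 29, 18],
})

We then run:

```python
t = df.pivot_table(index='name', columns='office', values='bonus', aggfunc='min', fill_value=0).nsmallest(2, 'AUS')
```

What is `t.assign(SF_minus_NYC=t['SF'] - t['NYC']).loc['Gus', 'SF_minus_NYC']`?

pivot: rows=name, cols=office, min(bonus):
office  AUS  BOS  CHI  NYC  SEA  SF
name                               
Fay      48   10    0   29    0   0
Gus       1    0   29   16   30  29
Zoe       0    0    0   43    0  18
take 2 rows with smallest AUS:
office  AUS  BOS  CHI  NYC  SEA  SF
name                               
Zoe       0    0    0   43    0  18
Gus       1    0   29   16   30  29
add column SF_minus_NYC = t['SF'] - t['NYC']:
office  AUS  BOS  CHI  NYC  SEA  SF  SF_minus_NYC
name                                             
Zoe       0    0    0   43    0  18           -25
Gus       1    0   29   16   30  29            13
Then the value at row 'Gus', column 'SF_minus_NYC': 13

13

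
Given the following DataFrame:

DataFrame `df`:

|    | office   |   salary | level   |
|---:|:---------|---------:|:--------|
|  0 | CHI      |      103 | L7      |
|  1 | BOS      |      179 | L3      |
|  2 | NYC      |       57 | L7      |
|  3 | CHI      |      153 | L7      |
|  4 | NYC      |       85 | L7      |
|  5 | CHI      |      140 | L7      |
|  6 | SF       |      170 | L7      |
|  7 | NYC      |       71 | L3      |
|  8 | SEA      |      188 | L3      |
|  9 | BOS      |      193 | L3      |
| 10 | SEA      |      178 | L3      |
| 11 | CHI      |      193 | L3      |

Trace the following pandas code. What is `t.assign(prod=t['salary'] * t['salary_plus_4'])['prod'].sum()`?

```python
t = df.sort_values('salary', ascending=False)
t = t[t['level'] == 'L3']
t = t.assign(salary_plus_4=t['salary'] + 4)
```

182616

sort by salary descending:
   office  salary level
9     BOS     193    L3
11    CHI     193    L3
8     SEA     188    L3
1     BOS     179    L3
10    SEA     178    L3
6      SF     170    L7
3     CHI     153    L7
5     CHI     140    L7
0     CHI     103    L7
4     NYC      85    L7
7     NYC      71    L3
2     NYC      57    L7
filter rows where level == 'L3':
   office  salary level
9     BOS     193    L3
11    CHI     193    L3
8     SEA     188    L3
1     BOS     179    L3
10    SEA     178    L3
7     NYC      71    L3
add column salary_plus_4 = t['salary'] + 4:
   office  salary level  salary_plus_4
9     BOS     193    L3            197
11    CHI     193    L3            197
8     SEA     188    L3            192
1     BOS     179    L3            183
10    SEA     178    L3            182
7     NYC      71    L3             75
add column prod = t['salary'] * t['salary_plus_4']:
   office  salary level  salary_plus_4   prod
9     BOS     193    L3            197  38021
11    CHI     193    L3            197  38021
8     SEA     188    L3            192  36096
1     BOS     179    L3            183  32757
10    SEA     178    L3            182  32396
7     NYC      71    L3             75   5325
Taking the sum of column 'prod' gives 182616.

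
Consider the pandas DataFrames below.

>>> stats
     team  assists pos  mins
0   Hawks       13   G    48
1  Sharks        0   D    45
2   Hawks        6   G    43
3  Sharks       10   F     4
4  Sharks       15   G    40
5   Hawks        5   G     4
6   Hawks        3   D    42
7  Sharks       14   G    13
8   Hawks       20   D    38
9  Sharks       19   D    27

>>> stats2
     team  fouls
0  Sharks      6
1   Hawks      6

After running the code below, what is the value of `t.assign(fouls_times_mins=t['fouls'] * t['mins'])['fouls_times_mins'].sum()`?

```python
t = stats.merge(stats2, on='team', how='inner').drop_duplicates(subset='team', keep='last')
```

merge on 'team' (how='inner') → 10 rows:
     team  assists pos  mins  fouls
0   Hawks       13   G    48      6
1  Sharks        0   D    45      6
2   Hawks        6   G    43      6
3  Sharks       10   F     4      6
4  Sharks       15   G    40      6
5   Hawks        5   G     4      6
6   Hawks        3   D    42      6
7  Sharks       14   G    13      6
8   Hawks       20   D    38      6
9  Sharks       19   D    27      6
drop duplicate team (keep=last):
     team  assists pos  mins  fouls
8   Hawks       20   D    38      6
9  Sharks       19   D    27      6
add column fouls_times_mins = t['fouls'] * t['mins']:
     team  assists pos  mins  fouls  fouls_times_mins
8   Hawks       20   D    38      6               228
9  Sharks       19   D    27      6               162

390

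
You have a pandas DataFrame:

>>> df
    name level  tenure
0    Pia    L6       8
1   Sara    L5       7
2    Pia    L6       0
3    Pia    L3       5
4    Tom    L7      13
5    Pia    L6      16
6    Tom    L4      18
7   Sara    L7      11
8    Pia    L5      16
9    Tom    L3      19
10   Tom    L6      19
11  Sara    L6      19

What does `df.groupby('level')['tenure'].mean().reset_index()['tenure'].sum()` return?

group by level, mean of tenure:
level
L3    12.0
L4    18.0
L5    11.5
L6    12.4
L7    12.0
Name: tenure, dtype: float64
reset_index():
  level  tenure
0    L3    12.0
1    L4    18.0
2    L5    11.5
3    L6    12.4
4    L7    12.0

65.9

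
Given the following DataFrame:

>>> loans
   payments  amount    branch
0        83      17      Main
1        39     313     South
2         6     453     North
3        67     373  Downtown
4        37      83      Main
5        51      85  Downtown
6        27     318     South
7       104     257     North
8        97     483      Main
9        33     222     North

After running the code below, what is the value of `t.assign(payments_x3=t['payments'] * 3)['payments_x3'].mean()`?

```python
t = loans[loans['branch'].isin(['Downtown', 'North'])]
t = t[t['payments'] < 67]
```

90.0

filter rows where branch in ['Downtown', 'North']:
   payments  amount    branch
2         6     453     North
3        67     373  Downtown
5        51      85  Downtown
7       104     257     North
9        33     222     North
filter rows where payments < 67:
   payments  amount    branch
2         6     453     North
5        51      85  Downtown
9        33     222     North
add column payments_x3 = t['payments'] * 3:
   payments  amount    branch  payments_x3
2         6     453     North           18
5        51      85  Downtown          153
9        33     222     North           99
Then the mean of column 'payments_x3': 90.0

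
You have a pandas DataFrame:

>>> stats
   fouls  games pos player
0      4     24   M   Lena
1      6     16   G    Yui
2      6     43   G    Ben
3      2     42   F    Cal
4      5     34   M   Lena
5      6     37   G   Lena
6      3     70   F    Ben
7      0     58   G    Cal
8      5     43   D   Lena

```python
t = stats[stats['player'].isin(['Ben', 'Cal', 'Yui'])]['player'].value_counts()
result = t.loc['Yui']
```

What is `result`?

1

filter rows where player in ['Ben', 'Cal', 'Yui']:
   fouls  games pos player
1      6     16   G    Yui
2      6     43   G    Ben
3      2     42   F    Cal
6      3     70   F    Ben
7      0     58   G    Cal
value_counts of player:
player
Ben    2
Cal    2
Yui    1
Name: count, dtype: int64
Hence 1.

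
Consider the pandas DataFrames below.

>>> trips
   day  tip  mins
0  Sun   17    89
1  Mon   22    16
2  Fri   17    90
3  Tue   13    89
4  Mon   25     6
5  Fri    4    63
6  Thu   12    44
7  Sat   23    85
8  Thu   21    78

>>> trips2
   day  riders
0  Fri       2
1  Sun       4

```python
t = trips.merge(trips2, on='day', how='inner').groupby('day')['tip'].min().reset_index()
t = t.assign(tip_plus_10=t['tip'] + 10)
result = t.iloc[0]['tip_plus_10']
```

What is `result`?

14

merge on 'day' (how='inner') → 3 rows:
   day  tip  mins  riders
0  Sun   17    89       4
1  Fri   17    90       2
2  Fri    4    63       2
group by day, min of tip:
day
Fri     4
Sun    17
Name: tip, dtype: int64
reset_index():
   day  tip
0  Fri    4
1  Sun   17
add column tip_plus_10 = t['tip'] + 10:
   day  tip  tip_plus_10
0  Fri    4           14
1  Sun   17           27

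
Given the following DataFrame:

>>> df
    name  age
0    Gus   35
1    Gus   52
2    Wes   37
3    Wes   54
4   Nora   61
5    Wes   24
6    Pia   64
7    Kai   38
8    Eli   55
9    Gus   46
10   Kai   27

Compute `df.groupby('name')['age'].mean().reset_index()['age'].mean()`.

group by name, mean of age:
name
Eli     55.000000
Gus     44.333333
Kai     32.500000
Nora    61.000000
Pia     64.000000
Wes     38.333333
Name: age, dtype: float64
reset_index():
   name        age
0   Eli  55.000000
1   Gus  44.333333
2   Kai  32.500000
3  Nora  61.000000
4   Pia  64.000000
5   Wes  38.333333
mean of column 'age' → 49.1944444444

49.1944444444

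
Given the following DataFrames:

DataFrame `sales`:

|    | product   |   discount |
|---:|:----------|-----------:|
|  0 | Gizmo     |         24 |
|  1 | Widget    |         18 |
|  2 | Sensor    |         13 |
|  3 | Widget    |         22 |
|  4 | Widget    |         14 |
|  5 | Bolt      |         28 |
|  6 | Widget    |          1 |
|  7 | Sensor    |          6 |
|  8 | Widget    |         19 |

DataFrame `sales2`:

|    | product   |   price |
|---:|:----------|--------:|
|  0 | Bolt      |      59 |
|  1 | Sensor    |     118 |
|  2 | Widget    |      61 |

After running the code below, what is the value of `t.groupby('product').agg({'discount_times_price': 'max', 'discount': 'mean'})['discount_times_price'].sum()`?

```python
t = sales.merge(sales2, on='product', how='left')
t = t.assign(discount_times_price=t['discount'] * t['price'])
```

merge on 'product' (how='left') → 9 rows:
  product  discount  price
0   Gizmo        24    NaN
1  Widget        18   61.0
2  Sensor        13  118.0
3  Widget        22   61.0
4  Widget        14   61.0
5    Bolt        28   59.0
6  Widget         1   61.0
7  Sensor         6  118.0
8  Widget        19   61.0
add column discount_times_price = t['discount'] * t['price']:
  product  discount  price  discount_times_price
0   Gizmo        24    NaN                   NaN
1  Widget        18   61.0                1098.0
2  Sensor        13  118.0                1534.0
3  Widget        22   61.0                1342.0
4  Widget        14   61.0                 854.0
5    Bolt        28   59.0                1652.0
6  Widget         1   61.0                  61.0
7  Sensor         6  118.0                 708.0
8  Widget        19   61.0                1159.0
group by product: max(discount_times_price), mean(discount):
         discount_times_price  discount
product                                
Bolt                   1652.0      28.0
Gizmo                     NaN      24.0
Sensor                 1534.0       9.5
Widget                 1342.0      14.8
sum of column 'discount_times_price' → 4528.0

4528.0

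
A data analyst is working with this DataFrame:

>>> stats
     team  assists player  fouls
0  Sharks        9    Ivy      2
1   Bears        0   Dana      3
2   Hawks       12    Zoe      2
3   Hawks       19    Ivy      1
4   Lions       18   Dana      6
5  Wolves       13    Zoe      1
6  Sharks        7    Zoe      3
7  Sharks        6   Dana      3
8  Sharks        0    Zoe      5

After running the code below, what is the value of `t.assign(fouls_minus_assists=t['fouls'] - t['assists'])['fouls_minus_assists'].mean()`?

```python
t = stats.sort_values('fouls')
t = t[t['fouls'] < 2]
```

-15.0

sort by fouls:
     team  assists player  fouls
3   Hawks       19    Ivy      1
5  Wolves       13    Zoe      1
0  Sharks        9    Ivy      2
2   Hawks       12    Zoe      2
1   Bears        0   Dana      3
6  Sharks        7    Zoe      3
7  Sharks        6   Dana      3
8  Sharks        0    Zoe      5
4   Lions       18   Dana      6
filter rows where fouls < 2:
     team  assists player  fouls
3   Hawks       19    Ivy      1
5  Wolves       13    Zoe      1
add column fouls_minus_assists = t['fouls'] - t['assists']:
     team  assists player  fouls  fouls_minus_assists
3   Hawks       19    Ivy      1                  -18
5  Wolves       13    Zoe      1                  -12
Then the mean of column 'fouls_minus_assists': -15.0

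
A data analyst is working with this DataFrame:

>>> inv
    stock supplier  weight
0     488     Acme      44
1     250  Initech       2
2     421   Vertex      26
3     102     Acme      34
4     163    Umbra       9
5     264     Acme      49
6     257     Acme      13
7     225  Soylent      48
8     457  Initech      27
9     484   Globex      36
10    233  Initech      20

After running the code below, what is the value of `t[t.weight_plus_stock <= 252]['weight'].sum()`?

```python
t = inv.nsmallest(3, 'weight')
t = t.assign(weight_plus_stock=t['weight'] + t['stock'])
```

take 3 rows with smallest weight:
   stock supplier  weight
1    250  Initech       2
4    163    Umbra       9
6    257     Acme      13
add column weight_plus_stock = t['weight'] + t['stock']:
   stock supplier  weight  weight_plus_stock
1    250  Initech       2                252
4    163    Umbra       9                172
6    257     Acme      13                270
filter rows where weight_plus_stock <= 252:
   stock supplier  weight  weight_plus_stock
1    250  Initech       2                252
4    163    Umbra       9                172

11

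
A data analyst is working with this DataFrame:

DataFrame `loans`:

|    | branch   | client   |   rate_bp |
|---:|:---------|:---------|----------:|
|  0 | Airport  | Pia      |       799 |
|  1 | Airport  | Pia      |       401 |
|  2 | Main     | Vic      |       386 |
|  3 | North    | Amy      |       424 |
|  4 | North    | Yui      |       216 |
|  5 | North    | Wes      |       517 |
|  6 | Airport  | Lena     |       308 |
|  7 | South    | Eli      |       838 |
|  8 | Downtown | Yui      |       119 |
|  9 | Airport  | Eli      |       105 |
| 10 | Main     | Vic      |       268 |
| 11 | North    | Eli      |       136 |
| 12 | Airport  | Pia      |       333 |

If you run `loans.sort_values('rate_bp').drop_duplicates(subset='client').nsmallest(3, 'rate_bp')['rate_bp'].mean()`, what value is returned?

sort by rate_bp:
      branch client  rate_bp
9    Airport    Eli      105
8   Downtown    Yui      119
11     North    Eli      136
4      North    Yui      216
10      Main    Vic      268
6    Airport   Lena      308
12   Airport    Pia      333
2       Main    Vic      386
1    Airport    Pia      401
3      North    Amy      424
5      North    Wes      517
0    Airport    Pia      799
7      South    Eli      838
drop duplicate client (keep=first):
      branch client  rate_bp
9    Airport    Eli      105
8   Downtown    Yui      119
10      Main    Vic      268
6    Airport   Lena      308
12   Airport    Pia      333
3      North    Amy      424
5      North    Wes      517
take 3 rows with smallest rate_bp:
      branch client  rate_bp
9    Airport    Eli      105
8   Downtown    Yui      119
10      Main    Vic      268
Then the mean of column 'rate_bp': 164.0

164.0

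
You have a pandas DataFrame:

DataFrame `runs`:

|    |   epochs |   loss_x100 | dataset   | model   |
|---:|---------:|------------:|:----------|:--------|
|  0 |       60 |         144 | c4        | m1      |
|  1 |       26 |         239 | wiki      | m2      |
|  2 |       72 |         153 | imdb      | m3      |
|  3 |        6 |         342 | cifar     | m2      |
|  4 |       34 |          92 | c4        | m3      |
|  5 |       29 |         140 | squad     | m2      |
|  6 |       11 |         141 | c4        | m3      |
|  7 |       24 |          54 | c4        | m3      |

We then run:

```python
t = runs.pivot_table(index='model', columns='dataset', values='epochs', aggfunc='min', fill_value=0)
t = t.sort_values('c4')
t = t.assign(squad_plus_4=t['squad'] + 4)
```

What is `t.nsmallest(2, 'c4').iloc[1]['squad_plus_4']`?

pivot: rows=model, cols=dataset, min(epochs):
dataset  c4  cifar  imdb  squad  wiki
model                                
m1       60      0     0      0     0
m2        0      6     0     29    26
m3       11      0    72      0     0
sort by c4:
dataset  c4  cifar  imdb  squad  wiki
model                                
m2        0      6     0     29    26
m3       11      0    72      0     0
m1       60      0     0      0     0
add column squad_plus_4 = t['squad'] + 4:
dataset  c4  cifar  imdb  squad  wiki  squad_plus_4
model                                              
m2        0      6     0     29    26            33
m3       11      0    72      0     0             4
m1       60      0     0      0     0             4
take 2 rows with smallest c4:
dataset  c4  cifar  imdb  squad  wiki  squad_plus_4
model                                              
m2        0      6     0     29    26            33
m3       11      0    72      0     0             4
Taking the value at position 1, column 'squad_plus_4' gives 4.

4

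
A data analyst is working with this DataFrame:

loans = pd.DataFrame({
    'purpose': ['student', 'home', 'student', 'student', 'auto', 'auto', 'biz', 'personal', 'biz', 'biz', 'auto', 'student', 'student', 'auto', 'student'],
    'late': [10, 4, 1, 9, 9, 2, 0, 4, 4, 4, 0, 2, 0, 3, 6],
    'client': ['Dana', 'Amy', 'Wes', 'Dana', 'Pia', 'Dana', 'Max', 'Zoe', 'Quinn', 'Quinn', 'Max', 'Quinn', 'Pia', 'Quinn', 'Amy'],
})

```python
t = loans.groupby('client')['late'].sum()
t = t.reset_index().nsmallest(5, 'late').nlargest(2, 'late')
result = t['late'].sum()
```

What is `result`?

group by client, sum of late:
client
Amy      10
Dana     21
Max       0
Pia       9
Quinn    13
Wes       1
Zoe       4
Name: late, dtype: int64
reset_index():
  client  late
0    Amy    10
1   Dana    21
2    Max     0
3    Pia     9
4  Quinn    13
5    Wes     1
6    Zoe     4
take 5 rows with smallest late:
  client  late
2    Max     0
5    Wes     1
6    Zoe     4
3    Pia     9
0    Amy    10
take 2 rows with largest late:
  client  late
0    Amy    10
3    Pia     9

19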